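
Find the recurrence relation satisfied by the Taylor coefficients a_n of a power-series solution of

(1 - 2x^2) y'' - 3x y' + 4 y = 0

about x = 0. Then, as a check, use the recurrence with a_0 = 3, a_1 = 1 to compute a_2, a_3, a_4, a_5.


Substitute y = sum_n a_n x^n.
(1 - 2 x^2) y'' contributes (n+2)(n+1) a_{n+2} - 2 n(n-1) a_n at x^n.
-3 x y'(x) contributes -3 n a_n at x^n.
4 y(x) contributes 4 a_n at x^n.
Matching x^n: (n+2)(n+1) a_{n+2} + (-2 n(n-1) - 3 n + 4) a_n = 0.
Thus a_{n+2} = (2 n(n-1) + 3 n - 4) / ((n+1)(n+2)) * a_n.

Check with a_0 = 3, a_1 = 1 (apply the recurrence for n = 0, 1, 2, 3): a_0 = 3, a_1 = 1, a_2 = -6, a_3 = -1/6, a_4 = -3, a_5 = -17/120.

a_(n+2) = (2 n(n-1) + 3 n - 4) / ((n+1)(n+2)) * a_n; check: a_0 = 3, a_1 = 1, a_2 = -6, a_3 = -1/6, a_4 = -3, a_5 = -17/120


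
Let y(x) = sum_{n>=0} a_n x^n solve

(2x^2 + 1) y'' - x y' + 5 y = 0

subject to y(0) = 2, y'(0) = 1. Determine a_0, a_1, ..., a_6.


Ansatz: y(x) = sum_{n>=0} a_n x^n, so y'(x) = sum_{n>=1} n a_n x^(n-1) and y''(x) = sum_{n>=2} n(n-1) a_n x^(n-2).
Substitute into P(x) y'' + Q(x) y' + R(x) y = 0 with P(x) = 2x^2 + 1, Q(x) = -x, R(x) = 5, and match powers of x.
Initial conditions: a_0 = 2, a_1 = 1.
Setting the coefficient of each power of x to zero and solving order by order (substituting the coefficients already found):
  x^0: 2 a_2 + 5 a_0 = 0  ->  2 a_2 = -5 a_0 = -10  ->  a_2 = -5
  x^1: 6 a_3 + 4 a_1 = 0  ->  6 a_3 = -4 a_1 = -4  ->  a_3 = -2/3
  x^2: 12 a_4 + 7 a_2 = 0  ->  12 a_4 = -7 a_2 = 35  ->  a_4 = 35/12
  x^3: 20 a_5 + 14 a_3 = 0  ->  20 a_5 = -14 a_3 = 28/3  ->  a_5 = 7/15
  x^4: 30 a_6 + 25 a_4 = 0  ->  30 a_6 = -25 a_4 = -875/12  ->  a_6 = -175/72
Truncated series: y(x) = 2 + x - 5 x^2 - (2/3) x^3 + (35/12) x^4 + (7/15) x^5 - (175/72) x^6 + O(x^7).

a_0 = 2; a_1 = 1; a_2 = -5; a_3 = -2/3; a_4 = 35/12; a_5 = 7/15; a_6 = -175/72


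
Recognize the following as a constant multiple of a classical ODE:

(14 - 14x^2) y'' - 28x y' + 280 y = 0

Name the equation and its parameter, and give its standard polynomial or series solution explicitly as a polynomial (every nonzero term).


All three coefficients share the factor 14; dividing through by 14 gives  (1 - x^2) y'' - 2x y' + 20 y = 0.
This matches the Legendre equation (1 - x^2) y'' - 2x y' + n(n+1) y = 0 (note the -2x y' term) with n(n+1) = 20, so n = 4; the polynomial solution is P_4(x).
With y = sum_k a_k x^k, matching x^k gives (k+2)(k+1) a_{k+2} = [k(k+1) - n(n+1)] a_k = (k - 4)(k + 5) a_k. The right side vanishes at k = 4, so the series with the parity of 4 terminates at degree 4.
Standard normalization (P_n(1) = 1): leading coefficient (2n)!/(2^n (n!)^2) = 40320/(16*576) = 35/8, so a_4 = 35/8. Work downward with a_k = (k+1)(k+2) a_{k+2} / ((k - 4)(k + 5)):
  a_2 = (3)(4)(35/8) / ((2 - 4)(2 + 5)) = (105/2)/(-14) = -15/4
  a_0 = (1)(2)(-15/4) / ((0 - 4)(0 + 5)) = (-15/2)/(-20) = 3/8
Hence P_4(x) = 35 x^4/8 - 15 x^2/4 + 3/8.

P_4(x); series = 35 x^4/8 - 15 x^2/4 + 3/8


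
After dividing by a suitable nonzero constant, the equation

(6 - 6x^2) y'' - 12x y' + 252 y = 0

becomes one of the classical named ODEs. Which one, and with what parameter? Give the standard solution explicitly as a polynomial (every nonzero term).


All three coefficients share the factor 6; dividing through by 6 gives  (1 - x^2) y'' - 2x y' + 42 y = 0.
This matches the Legendre equation (1 - x^2) y'' - 2x y' + n(n+1) y = 0 (note the -2x y' term) with n(n+1) = 42, so n = 6; the polynomial solution is P_6(x).
With y = sum_k a_k x^k, matching x^k gives (k+2)(k+1) a_{k+2} = [k(k+1) - n(n+1)] a_k = (k - 6)(k + 7) a_k. The right side vanishes at k = 6, so the series with the parity of 6 terminates at degree 6.
Standard normalization (P_n(1) = 1): leading coefficient (2n)!/(2^n (n!)^2) = 479001600/(64*518400) = 231/16, so a_6 = 231/16. Work downward with a_k = (k+1)(k+2) a_{k+2} / ((k - 6)(k + 7)):
  a_4 = (5)(6)(231/16) / ((4 - 6)(4 + 7)) = (3465/8)/(-22) = -315/16
  a_2 = (3)(4)(-315/16) / ((2 - 6)(2 + 7)) = (-945/4)/(-36) = 105/16
  a_0 = (1)(2)(105/16) / ((0 - 6)(0 + 7)) = (105/8)/(-42) = -5/16
Hence P_6(x) = 231 x^6/16 - 315 x^4/16 + 105 x^2/16 - 5/16.

P_6(x); series = 231 x^6/16 - 315 x^4/16 + 105 x^2/16 - 5/16


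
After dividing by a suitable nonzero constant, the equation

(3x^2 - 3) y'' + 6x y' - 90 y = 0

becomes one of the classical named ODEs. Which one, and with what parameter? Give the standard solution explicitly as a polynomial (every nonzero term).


All three coefficients share the factor -3; dividing through by -3 gives  (1 - x^2) y'' - 2x y' + 30 y = 0.
This matches the Legendre equation (1 - x^2) y'' - 2x y' + n(n+1) y = 0 (note the -2x y' term) with n(n+1) = 30, so n = 5; the polynomial solution is P_5(x).
With y = sum_k a_k x^k, matching x^k gives (k+2)(k+1) a_{k+2} = [k(k+1) - n(n+1)] a_k = (k - 5)(k + 6) a_k. The right side vanishes at k = 5, so the series with the parity of 5 terminates at degree 5.
Standard normalization (P_n(1) = 1): leading coefficient (2n)!/(2^n (n!)^2) = 3628800/(32*14400) = 63/8, so a_5 = 63/8. Work downward with a_k = (k+1)(k+2) a_{k+2} / ((k - 5)(k + 6)):
  a_3 = (4)(5)(63/8) / ((3 - 5)(3 + 6)) = (315/2)/(-18) = -35/4
  a_1 = (2)(3)(-35/4) / ((1 - 5)(1 + 6)) = (-105/2)/(-28) = 15/8
Hence P_5(x) = 63 x^5/8 - 35 x^3/4 + 15 x/8.

P_5(x); series = 63 x^5/8 - 35 x^3/4 + 15 x/8


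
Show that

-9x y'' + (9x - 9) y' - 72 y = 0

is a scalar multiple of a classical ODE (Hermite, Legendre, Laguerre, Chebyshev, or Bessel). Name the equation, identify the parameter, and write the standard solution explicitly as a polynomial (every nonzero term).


All three coefficients share the factor -9; dividing through by -9 gives  x y'' + (1 - x) y' + 8 y = 0.
This matches the Laguerre equation x y'' + (1 - x) y' + n y = 0 with n = 8; the polynomial solution is L_8(x).
With y = sum_k a_k x^k, matching x^k gives (k+1)k a_{k+1} + (k+1) a_{k+1} - k a_k + n a_k = 0, i.e. (k+1)^2 a_{k+1} = (k - n) a_k = (k - 8) a_k. The right side vanishes at k = 8, so the series terminates at degree 8.
Standard normalization L_n(0) = 1 gives a_0 = 1. Work upward with a_{k+1} = (k - 8) a_k / (k+1)^2:
  a_1 = (0 - 8)(1) / 1^2 = -8/1 = -8
  a_2 = (1 - 8)(-8) / 2^2 = 56/4 = 14
  a_3 = (2 - 8)(14) / 3^2 = -84/9 = -28/3
  a_4 = (3 - 8)(-28/3) / 4^2 = (140/3)/16 = 35/12
  a_5 = (4 - 8)(35/12) / 5^2 = (-35/3)/25 = -7/15
  a_6 = (5 - 8)(-7/15) / 6^2 = (7/5)/36 = 7/180
  a_7 = (6 - 8)(7/180) / 7^2 = (-7/90)/49 = -1/630
  a_8 = (7 - 8)(-1/630) / 8^2 = (1/630)/64 = 1/40320
Hence L_8(x) = x^8/40320 - x^7/630 + 7 x^6/180 - 7 x^5/15 + 35 x^4/12 - 28 x^3/3 + 14 x^2 - 8 x + 1.

L_8(x); series = x^8/40320 - x^7/630 + 7 x^6/180 - 7 x^5/15 + 35 x^4/12 - 28 x^3/3 + 14 x^2 - 8 x + 1


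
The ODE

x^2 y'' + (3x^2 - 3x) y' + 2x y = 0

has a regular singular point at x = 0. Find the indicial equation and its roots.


Divide by x^2 to reach normal form y'' + P_1(x) y' + P_2(x) y = 0 with P_1(x) = 3 - 3/x and P_2(x) = 2/x.
x = 0 is a singular point because the y'-coefficient 3 - 3/x has a pole at x = 0 and the y-coefficient 2/x has a pole at x = 0.
It is a regular singular point because x P_1(x) = p(x) = 3x - 3 and x^2 P_2(x) = q(x) = 2x are polynomials, hence analytic at x = 0.
p(0) = -3,  q(0) = 0.
Indicial equation: r(r-1) + p(0) r + q(0) = 0, i.e. r^2 + (p(0) - 1) r + q(0) = 0, i.e. r^2 - 4 r = 0.
Discriminant: (-4)^2 - 4(0) = 16, so r = (4 ± 4)/2.
Solving: r_1 = 4, r_2 = 0.

indicial: r^2 - 4 r = 0; roots r_1 = 4, r_2 = 0


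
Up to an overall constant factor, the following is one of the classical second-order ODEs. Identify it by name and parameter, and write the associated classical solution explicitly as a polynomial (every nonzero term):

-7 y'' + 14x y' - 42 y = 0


All three coefficients share the factor -7; dividing through by -7 gives  y'' - 2x y' + 6 y = 0.
This matches the Hermite equation y'' - 2x y' + 2n y = 0 with 2n = 6, so n = 3; the polynomial solution is H_3(x).
With y = sum_k a_k x^k, matching x^k gives (k+2)(k+1) a_{k+2} = 2(k - n) a_k = 2(k - 3) a_k. The right side vanishes at k = 3, so the series with the parity of 3 terminates at degree 3.
Standard normalization: leading coefficient of H_n is 2^n, so a_3 = 2^3 = 8. Work downward with a_k = (k+1)(k+2) a_{k+2} / (2(k - n)):
  a_1 = (2)(3)(8) / (2(1 - 3)) = 48/(-4) = -12
Hence H_3(x) = 8 x^3 - 12 x.

H_3(x); series = 8 x^3 - 12 x


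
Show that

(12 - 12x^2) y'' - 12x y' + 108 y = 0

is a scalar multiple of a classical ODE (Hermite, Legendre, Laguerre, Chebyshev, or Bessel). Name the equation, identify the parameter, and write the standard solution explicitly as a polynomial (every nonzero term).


All three coefficients share the factor 12; dividing through by 12 gives  (1 - x^2) y'' - x y' + 9 y = 0.
This matches the Chebyshev equation (1 - x^2) y'' - x y' + n^2 y = 0 (note the -x y' term, not -2x y') with n^2 = 9, so n = 3; the polynomial solution is T_3(x).
With y = sum_k a_k x^k, matching x^k gives (k+2)(k+1) a_{k+2} = (k^2 - n^2) a_k = (k - 3)(k + 3) a_k. The right side vanishes at k = 3, so the series with the parity of 3 terminates at degree 3.
Standard normalization: leading coefficient of T_n is 2^(n-1), so a_3 = 2^2 = 4. Work downward with a_k = (k+1)(k+2) a_{k+2} / ((k - 3)(k + 3)):
  a_1 = (2)(3)(4) / ((1 - 3)(1 + 3)) = 24/(-8) = -3
Hence T_3(x) = 4 x^3 - 3 x.

T_3(x); series = 4 x^3 - 3 x


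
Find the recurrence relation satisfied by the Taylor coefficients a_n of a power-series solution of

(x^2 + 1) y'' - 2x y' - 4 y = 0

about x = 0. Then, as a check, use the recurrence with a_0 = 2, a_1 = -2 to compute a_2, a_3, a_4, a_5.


Substitute y = sum_n a_n x^n.
(1 + 1 x^2) y'' contributes (n+2)(n+1) a_{n+2} + n(n-1) a_n at x^n.
-2 x y'(x) contributes -2 n a_n at x^n.
-4 y(x) contributes -4 a_n at x^n.
Matching x^n: (n+2)(n+1) a_{n+2} + (n(n-1) - 2 n - 4) a_n = 0.
Thus a_{n+2} = (-n(n-1) + 2 n + 4) / ((n+1)(n+2)) * a_n.

Check with a_0 = 2, a_1 = -2 (apply the recurrence for n = 0, 1, 2, 3): a_0 = 2, a_1 = -2, a_2 = 4, a_3 = -2, a_4 = 2, a_5 = -2/5.

a_(n+2) = (-n(n-1) + 2 n + 4) / ((n+1)(n+2)) * a_n; check: a_0 = 2, a_1 = -2, a_2 = 4, a_3 = -2, a_4 = 2, a_5 = -2/5


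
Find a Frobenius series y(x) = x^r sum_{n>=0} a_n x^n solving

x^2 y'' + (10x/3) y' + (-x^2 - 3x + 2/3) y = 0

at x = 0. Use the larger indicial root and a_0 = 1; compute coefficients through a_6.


Write in Frobenius form y'' + (p(x)/x) y' + (q(x)/x^2) y = 0:
  p(x) = 10/3,  q(x) = -x^2 - 3x + 2/3.
Indicial equation: r(r-1) + (10/3) r + (2/3) = 0 -> roots r_1 = -1/3, r_2 = -2.
Take r = r_1 = -1/3. Let y(x) = x^r sum_{n>=0} a_n x^n with a_0 = 1.
Substitute y = x^r sum a_n x^n and match x^{r+n}. The recurrence is
  D(n) a_n - 3 a_{n-1} - 1 a_{n-2} = 0,  where D(n) = (r+n)(r+n-1) + (10/3)(r+n) + (2/3).
  a_n = [3 a_{n-1} + 1 a_{n-2}] / D(n).
Since the indicial polynomial factors as (r - r_1)(r - r_2), D(n) = (r_1 + n - r_1)(r_1 + n - r_2) = n(n + 5/3).
Evaluating step by step (a_0 = 1):
  n = 1: D(1) = 1(1 + 5/3) = 8/3; numerator = 3(1) = 3; a_1 = (3)/(8/3) = 9/8
  n = 2: D(2) = 2(2 + 5/3) = 22/3; numerator = 3(9/8) + 1(1) = 35/8; a_2 = (35/8)/(22/3) = 105/176
  n = 3: D(3) = 3(3 + 5/3) = 14; numerator = 3(105/176) + 1(9/8) = 513/176; a_3 = (513/176)/(14) = 513/2464
  n = 4: D(4) = 4(4 + 5/3) = 68/3; numerator = 3(513/2464) + 1(105/176) = 3009/2464; a_4 = (3009/2464)/(68/3) = 531/9856
  n = 5: D(5) = 5(5 + 5/3) = 100/3; numerator = 3(531/9856) + 1(513/2464) = 3645/9856; a_5 = (3645/9856)/(100/3) = 2187/197120
  n = 6: D(6) = 6(6 + 5/3) = 46; numerator = 3(2187/197120) + 1(531/9856) = 17181/197120; a_6 = (17181/197120)/(46) = 747/394240

r = -1/3; a_0 = 1; a_1 = 9/8; a_2 = 105/176; a_3 = 513/2464; a_4 = 531/9856; a_5 = 2187/197120; a_6 = 747/394240


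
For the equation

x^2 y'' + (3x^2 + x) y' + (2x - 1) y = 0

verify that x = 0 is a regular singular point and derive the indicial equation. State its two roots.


Divide by x^2 to reach normal form y'' + P_1(x) y' + P_2(x) y = 0 with P_1(x) = 3 + 1/x and P_2(x) = 2/x - 1/x^2.
x = 0 is a singular point because the y'-coefficient 3 + 1/x has a pole at x = 0 and the y-coefficient 2/x - 1/x^2 has a pole at x = 0.
It is a regular singular point because x P_1(x) = p(x) = 3x + 1 and x^2 P_2(x) = q(x) = 2x - 1 are polynomials, hence analytic at x = 0.
p(0) = 1,  q(0) = -1.
Indicial equation: r(r-1) + p(0) r + q(0) = 0, i.e. r^2 + (p(0) - 1) r + q(0) = 0, i.e. r^2 - 1 = 0.
Discriminant: (0)^2 - 4(-1) = 4, so r = (0 ± 2)/2.
Solving: r_1 = 1, r_2 = -1.

indicial: r^2 - 1 = 0; roots r_1 = 1, r_2 = -1


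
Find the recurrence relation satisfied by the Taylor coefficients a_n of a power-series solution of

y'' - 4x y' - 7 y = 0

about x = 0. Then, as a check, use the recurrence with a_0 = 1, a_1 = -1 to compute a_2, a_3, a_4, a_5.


Substitute y = sum_n a_n x^n.
y''(x) has coefficient (n+2)(n+1) a_{n+2} at x^n;
-4 x y'(x) has coefficient -4 n a_n at x^n (shift);
-7 y(x) has coefficient -7 a_n at x^n.
Matching x^n: (n+2)(n+1) a_{n+2} + (-4n - 7) a_n = 0.
Thus a_{n+2} = (4n + 7) / ((n+1)(n+2)) * a_n.

Check with a_0 = 1, a_1 = -1 (apply the recurrence for n = 0, 1, 2, 3): a_0 = 1, a_1 = -1, a_2 = 7/2, a_3 = -11/6, a_4 = 35/8, a_5 = -209/120.

a_(n+2) = (4n + 7) / ((n+1)(n+2)) * a_n; check: a_0 = 1, a_1 = -1, a_2 = 7/2, a_3 = -11/6, a_4 = 35/8, a_5 = -209/120


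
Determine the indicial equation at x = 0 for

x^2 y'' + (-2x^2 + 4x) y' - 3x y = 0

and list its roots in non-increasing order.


Divide by x^2 to reach normal form y'' + P_1(x) y' + P_2(x) y = 0 with P_1(x) = -2 + 4/x and P_2(x) = -3/x.
x = 0 is a singular point because the y'-coefficient -2 + 4/x has a pole at x = 0 and the y-coefficient -3/x has a pole at x = 0.
It is a regular singular point because x P_1(x) = p(x) = 4 - 2x and x^2 P_2(x) = q(x) = -3x are polynomials, hence analytic at x = 0.
p(0) = 4,  q(0) = 0.
Indicial equation: r(r-1) + p(0) r + q(0) = 0, i.e. r^2 + (p(0) - 1) r + q(0) = 0, i.e. r^2 + 3 r = 0.
Discriminant: (3)^2 - 4(0) = 9, so r = (-3 ± 3)/2.
Solving: r_1 = 0, r_2 = -3.

indicial: r^2 + 3 r = 0; roots r_1 = 0, r_2 = -3


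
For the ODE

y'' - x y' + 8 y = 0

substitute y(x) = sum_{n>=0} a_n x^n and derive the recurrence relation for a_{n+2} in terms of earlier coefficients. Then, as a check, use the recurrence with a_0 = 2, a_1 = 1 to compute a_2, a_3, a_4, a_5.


Substitute y = sum_n a_n x^n.
y''(x) has coefficient (n+2)(n+1) a_{n+2} at x^n;
-x y'(x) has coefficient -n a_n at x^n (shift);
8 y(x) has coefficient 8 a_n at x^n.
Matching x^n: (n+2)(n+1) a_{n+2} + (-n + 8) a_n = 0.
Thus a_{n+2} = (n - 8) / ((n+1)(n+2)) * a_n.

Check with a_0 = 2, a_1 = 1 (apply the recurrence for n = 0, 1, 2, 3): a_0 = 2, a_1 = 1, a_2 = -8, a_3 = -7/6, a_4 = 4, a_5 = 7/24.

a_(n+2) = (n - 8) / ((n+1)(n+2)) * a_n; check: a_0 = 2, a_1 = 1, a_2 = -8, a_3 = -7/6, a_4 = 4, a_5 = 7/24


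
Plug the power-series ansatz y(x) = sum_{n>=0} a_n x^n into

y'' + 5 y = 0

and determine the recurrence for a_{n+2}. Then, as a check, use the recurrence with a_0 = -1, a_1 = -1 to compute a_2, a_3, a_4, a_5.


Substitute y = sum_n a_n x^n into y'' + (const) y = 0.
y''(x) = sum_{n>=0} (n+2)(n+1) a_{n+2} x^n.
The ODE becomes sum_n [(n+2)(n+1) a_{n+2} + 5 a_n] x^n = 0.
Setting each coefficient to zero gives the recurrence:
  (n+2)(n+1) a_{n+2} + 5 a_n = 0,
  a_{n+2} = -5 / ((n+1)(n+2)) a_n.

Check with a_0 = -1, a_1 = -1 (apply the recurrence for n = 0, 1, 2, 3): a_0 = -1, a_1 = -1, a_2 = 5/2, a_3 = 5/6, a_4 = -25/24, a_5 = -5/24.

a_{n+2} = -5/((n+1)(n+2)) * a_n; check: a_0 = -1, a_1 = -1, a_2 = 5/2, a_3 = 5/6, a_4 = -25/24, a_5 = -5/24


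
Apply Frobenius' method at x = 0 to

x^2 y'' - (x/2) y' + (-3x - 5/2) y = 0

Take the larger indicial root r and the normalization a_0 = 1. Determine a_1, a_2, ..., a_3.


Write in Frobenius form y'' + (p(x)/x) y' + (q(x)/x^2) y = 0:
  p(x) = -1/2,  q(x) = -3x - 5/2.
Indicial equation: r(r-1) + (-1/2) r + (-5/2) = 0 -> roots r_1 = 5/2, r_2 = -1.
Take r = r_1 = 5/2. Let y(x) = x^r sum_{n>=0} a_n x^n with a_0 = 1.
Substitute y = x^r sum a_n x^n and match x^{r+n}. The recurrence is
  D(n) a_n - 3 a_{n-1} = 0,  where D(n) = (r+n)(r+n-1) + (-1/2)(r+n) + (-5/2).
  a_n = 3 / D(n) * a_{n-1}.
Since the indicial polynomial factors as (r - r_1)(r - r_2), D(n) = (r_1 + n - r_1)(r_1 + n - r_2) = n(n + 7/2).
Evaluating step by step (a_0 = 1):
  n = 1: D(1) = 1(1 + 7/2) = 9/2; numerator = 3(1) = 3; a_1 = (3)/(9/2) = 2/3
  n = 2: D(2) = 2(2 + 7/2) = 11; numerator = 3(2/3) = 2; a_2 = (2)/(11) = 2/11
  n = 3: D(3) = 3(3 + 7/2) = 39/2; numerator = 3(2/11) = 6/11; a_3 = (6/11)/(39/2) = 4/143

r = 5/2; a_0 = 1; a_1 = 2/3; a_2 = 2/11; a_3 = 4/143


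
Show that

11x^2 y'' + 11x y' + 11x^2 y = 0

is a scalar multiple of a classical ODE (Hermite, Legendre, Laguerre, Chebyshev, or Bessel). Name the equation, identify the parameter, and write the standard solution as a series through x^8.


All three coefficients share the factor 11; dividing through by 11 gives  x^2 y'' + x y' + x^2 y = 0.
This matches the Bessel equation x^2 y'' + x y' + (x^2 - nu^2) y = 0 with nu^2 = 0, so nu = 0; the solution bounded at x = 0 is J_0(x).
Frobenius at x = 0: indicial roots ±nu; for r = nu the recurrence k(k + 2nu) c_k = -c_{k-2} gives the standard series J_nu(x) = sum_{k>=0} (-1)^k / (k! (k+nu)!) (x/2)^(2k+nu). Evaluate the first 5 terms:
  k = 0: (-1)^0 / (0! * 0! * 2^0) x^0 = 1/(1*1*1) x^0 = (1) x^0
  k = 1: (-1)^1 / (1! * 1! * 2^2) x^2 = -1/(1*1*4) x^2 = (-1/4) x^2
  k = 2: (-1)^2 / (2! * 2! * 2^4) x^4 = 1/(2*2*16) x^4 = (1/64) x^4
  k = 3: (-1)^3 / (3! * 3! * 2^6) x^6 = -1/(6*6*64) x^6 = (-1/2304) x^6
  k = 4: (-1)^4 / (4! * 4! * 2^8) x^8 = 1/(24*24*256) x^8 = (1/147456) x^8
Hence J_0(x) = x^8/147456 - x^6/2304 + x^4/64 - x^2/4 + 1 + ....

J_0(x); series = x^8/147456 - x^6/2304 + x^4/64 - x^2/4 + 1


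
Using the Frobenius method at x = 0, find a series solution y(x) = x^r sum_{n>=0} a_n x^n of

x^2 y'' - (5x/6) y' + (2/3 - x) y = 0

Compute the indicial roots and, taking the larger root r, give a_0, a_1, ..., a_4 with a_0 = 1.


Write in Frobenius form y'' + (p(x)/x) y' + (q(x)/x^2) y = 0:
  p(x) = -5/6,  q(x) = 2/3 - x.
Indicial equation: r(r-1) + (-5/6) r + (2/3) = 0 -> roots r_1 = 4/3, r_2 = 1/2.
Take r = r_1 = 4/3. Let y(x) = x^r sum_{n>=0} a_n x^n with a_0 = 1.
Substitute y = x^r sum a_n x^n and match x^{r+n}. The recurrence is
  D(n) a_n - 1 a_{n-1} = 0,  where D(n) = (r+n)(r+n-1) + (-5/6)(r+n) + (2/3).
  a_n = 1 / D(n) * a_{n-1}.
Since the indicial polynomial factors as (r - r_1)(r - r_2), D(n) = (r_1 + n - r_1)(r_1 + n - r_2) = n(n + 5/6).
Evaluating step by step (a_0 = 1):
  n = 1: D(1) = 1(1 + 5/6) = 11/6; numerator = 1(1) = 1; a_1 = (1)/(11/6) = 6/11
  n = 2: D(2) = 2(2 + 5/6) = 17/3; numerator = 1(6/11) = 6/11; a_2 = (6/11)/(17/3) = 18/187
  n = 3: D(3) = 3(3 + 5/6) = 23/2; numerator = 1(18/187) = 18/187; a_3 = (18/187)/(23/2) = 36/4301
  n = 4: D(4) = 4(4 + 5/6) = 58/3; numerator = 1(36/4301) = 36/4301; a_4 = (36/4301)/(58/3) = 54/124729

r = 4/3; a_0 = 1; a_1 = 6/11; a_2 = 18/187; a_3 = 36/4301; a_4 = 54/124729


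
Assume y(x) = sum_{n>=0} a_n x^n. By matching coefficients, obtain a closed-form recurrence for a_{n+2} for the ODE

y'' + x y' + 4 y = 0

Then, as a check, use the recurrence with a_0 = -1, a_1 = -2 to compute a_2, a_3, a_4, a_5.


Substitute y = sum_n a_n x^n.
y''(x) has coefficient (n+2)(n+1) a_{n+2} at x^n;
x y'(x) has coefficient n a_n at x^n (shift);
4 y(x) has coefficient 4 a_n at x^n.
Matching x^n: (n+2)(n+1) a_{n+2} + (n + 4) a_n = 0.
Thus a_{n+2} = (-n - 4) / ((n+1)(n+2)) * a_n.

Check with a_0 = -1, a_1 = -2 (apply the recurrence for n = 0, 1, 2, 3): a_0 = -1, a_1 = -2, a_2 = 2, a_3 = 5/3, a_4 = -1, a_5 = -7/12.

a_(n+2) = (-n - 4) / ((n+1)(n+2)) * a_n; check: a_0 = -1, a_1 = -2, a_2 = 2, a_3 = 5/3, a_4 = -1, a_5 = -7/12


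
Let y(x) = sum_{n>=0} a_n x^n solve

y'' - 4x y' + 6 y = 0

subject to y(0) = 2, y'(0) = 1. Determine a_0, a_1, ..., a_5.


Ansatz: y(x) = sum_{n>=0} a_n x^n, so y'(x) = sum_{n>=1} n a_n x^(n-1) and y''(x) = sum_{n>=2} n(n-1) a_n x^(n-2).
Substitute into P(x) y'' + Q(x) y' + R(x) y = 0 with P(x) = 1, Q(x) = -4x, R(x) = 6, and match powers of x.
Initial conditions: a_0 = 2, a_1 = 1.
Setting the coefficient of each power of x to zero and solving order by order (substituting the coefficients already found):
  x^0: 2 a_2 + 6 a_0 = 0  ->  2 a_2 = -6 a_0 = -12  ->  a_2 = -6
  x^1: 6 a_3 + 2 a_1 = 0  ->  6 a_3 = -2 a_1 = -2  ->  a_3 = -1/3
  x^2: 12 a_4 - 2 a_2 = 0  ->  12 a_4 = 2 a_2 = -12  ->  a_4 = -1
  x^3: 20 a_5 - 6 a_3 = 0  ->  20 a_5 = 6 a_3 = -2  ->  a_5 = -1/10
Truncated series: y(x) = 2 + x - 6 x^2 - (1/3) x^3 - x^4 - (1/10) x^5 + O(x^6).

a_0 = 2; a_1 = 1; a_2 = -6; a_3 = -1/3; a_4 = -1; a_5 = -1/10


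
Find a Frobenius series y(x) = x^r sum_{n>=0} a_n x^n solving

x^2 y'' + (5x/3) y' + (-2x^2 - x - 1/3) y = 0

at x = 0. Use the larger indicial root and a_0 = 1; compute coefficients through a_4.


Write in Frobenius form y'' + (p(x)/x) y' + (q(x)/x^2) y = 0:
  p(x) = 5/3,  q(x) = -2x^2 - x - 1/3.
Indicial equation: r(r-1) + (5/3) r + (-1/3) = 0 -> roots r_1 = 1/3, r_2 = -1.
Take r = r_1 = 1/3. Let y(x) = x^r sum_{n>=0} a_n x^n with a_0 = 1.
Substitute y = x^r sum a_n x^n and match x^{r+n}. The recurrence is
  D(n) a_n - 1 a_{n-1} - 2 a_{n-2} = 0,  where D(n) = (r+n)(r+n-1) + (5/3)(r+n) + (-1/3).
  a_n = [1 a_{n-1} + 2 a_{n-2}] / D(n).
Since the indicial polynomial factors as (r - r_1)(r - r_2), D(n) = (r_1 + n - r_1)(r_1 + n - r_2) = n(n + 4/3).
Evaluating step by step (a_0 = 1):
  n = 1: D(1) = 1(1 + 4/3) = 7/3; numerator = 1(1) = 1; a_1 = (1)/(7/3) = 3/7
  n = 2: D(2) = 2(2 + 4/3) = 20/3; numerator = 1(3/7) + 2(1) = 17/7; a_2 = (17/7)/(20/3) = 51/140
  n = 3: D(3) = 3(3 + 4/3) = 13; numerator = 1(51/140) + 2(3/7) = 171/140; a_3 = (171/140)/(13) = 171/1820
  n = 4: D(4) = 4(4 + 4/3) = 64/3; numerator = 1(171/1820) + 2(51/140) = 1497/1820; a_4 = (1497/1820)/(64/3) = 4491/116480

r = 1/3; a_0 = 1; a_1 = 3/7; a_2 = 51/140; a_3 = 171/1820; a_4 = 4491/116480


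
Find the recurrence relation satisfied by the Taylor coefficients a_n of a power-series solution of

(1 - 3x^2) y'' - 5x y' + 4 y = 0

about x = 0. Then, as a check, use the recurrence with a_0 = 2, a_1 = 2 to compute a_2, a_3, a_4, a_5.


Substitute y = sum_n a_n x^n.
(1 - 3 x^2) y'' contributes (n+2)(n+1) a_{n+2} - 3 n(n-1) a_n at x^n.
-5 x y'(x) contributes -5 n a_n at x^n.
4 y(x) contributes 4 a_n at x^n.
Matching x^n: (n+2)(n+1) a_{n+2} + (-3 n(n-1) - 5 n + 4) a_n = 0.
Thus a_{n+2} = (3 n(n-1) + 5 n - 4) / ((n+1)(n+2)) * a_n.

Check with a_0 = 2, a_1 = 2 (apply the recurrence for n = 0, 1, 2, 3): a_0 = 2, a_1 = 2, a_2 = -4, a_3 = 1/3, a_4 = -4, a_5 = 29/60.

a_(n+2) = (3 n(n-1) + 5 n - 4) / ((n+1)(n+2)) * a_n; check: a_0 = 2, a_1 = 2, a_2 = -4, a_3 = 1/3, a_4 = -4, a_5 = 29/60


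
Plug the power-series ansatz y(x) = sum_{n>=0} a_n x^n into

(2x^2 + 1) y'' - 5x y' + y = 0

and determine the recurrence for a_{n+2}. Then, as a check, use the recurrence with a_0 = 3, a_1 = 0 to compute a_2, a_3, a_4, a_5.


Substitute y = sum_n a_n x^n.
(1 + 2 x^2) y'' contributes (n+2)(n+1) a_{n+2} + 2 n(n-1) a_n at x^n.
-5 x y'(x) contributes -5 n a_n at x^n.
y(x) contributes 1 a_n at x^n.
Matching x^n: (n+2)(n+1) a_{n+2} + (2 n(n-1) - 5 n + 1) a_n = 0.
Thus a_{n+2} = (-2 n(n-1) + 5 n - 1) / ((n+1)(n+2)) * a_n.

Check with a_0 = 3, a_1 = 0 (apply the recurrence for n = 0, 1, 2, 3): a_0 = 3, a_1 = 0, a_2 = -3/2, a_3 = 0, a_4 = -5/8, a_5 = 0.

a_(n+2) = (-2 n(n-1) + 5 n - 1) / ((n+1)(n+2)) * a_n; check: a_0 = 3, a_1 = 0, a_2 = -3/2, a_3 = 0, a_4 = -5/8, a_5 = 0


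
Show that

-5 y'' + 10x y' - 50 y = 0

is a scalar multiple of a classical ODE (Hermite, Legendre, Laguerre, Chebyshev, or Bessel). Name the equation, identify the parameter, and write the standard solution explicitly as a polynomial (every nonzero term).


All three coefficients share the factor -5; dividing through by -5 gives  y'' - 2x y' + 10 y = 0.
This matches the Hermite equation y'' - 2x y' + 2n y = 0 with 2n = 10, so n = 5; the polynomial solution is H_5(x).
With y = sum_k a_k x^k, matching x^k gives (k+2)(k+1) a_{k+2} = 2(k - n) a_k = 2(k - 5) a_k. The right side vanishes at k = 5, so the series with the parity of 5 terminates at degree 5.
Standard normalization: leading coefficient of H_n is 2^n, so a_5 = 2^5 = 32. Work downward with a_k = (k+1)(k+2) a_{k+2} / (2(k - n)):
  a_3 = (4)(5)(32) / (2(3 - 5)) = 640/(-4) = -160
  a_1 = (2)(3)(-160) / (2(1 - 5)) = -960/(-8) = 120
Hence H_5(x) = 32 x^5 - 160 x^3 + 120 x.

H_5(x); series = 32 x^5 - 160 x^3 + 120 x


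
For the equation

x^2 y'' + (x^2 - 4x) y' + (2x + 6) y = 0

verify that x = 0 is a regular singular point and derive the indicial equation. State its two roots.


Divide by x^2 to reach normal form y'' + P_1(x) y' + P_2(x) y = 0 with P_1(x) = 1 - 4/x and P_2(x) = 2/x + 6/x^2.
x = 0 is a singular point because the y'-coefficient 1 - 4/x has a pole at x = 0 and the y-coefficient 2/x + 6/x^2 has a pole at x = 0.
It is a regular singular point because x P_1(x) = p(x) = x - 4 and x^2 P_2(x) = q(x) = 2x + 6 are polynomials, hence analytic at x = 0.
p(0) = -4,  q(0) = 6.
Indicial equation: r(r-1) + p(0) r + q(0) = 0, i.e. r^2 + (p(0) - 1) r + q(0) = 0, i.e. r^2 - 5 r + 6 = 0.
Discriminant: (-5)^2 - 4(6) = 1, so r = (5 ± 1)/2.
Solving: r_1 = 3, r_2 = 2.

indicial: r^2 - 5 r + 6 = 0; roots r_1 = 3, r_2 = 2


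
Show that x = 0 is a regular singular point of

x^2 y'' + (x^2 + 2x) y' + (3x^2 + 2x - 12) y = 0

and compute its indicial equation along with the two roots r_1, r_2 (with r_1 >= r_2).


Divide by x^2 to reach normal form y'' + P_1(x) y' + P_2(x) y = 0 with P_1(x) = 1 + 2/x and P_2(x) = 3 + 2/x - 12/x^2.
x = 0 is a singular point because the y'-coefficient 1 + 2/x has a pole at x = 0 and the y-coefficient 3 + 2/x - 12/x^2 has a pole at x = 0.
It is a regular singular point because x P_1(x) = p(x) = x + 2 and x^2 P_2(x) = q(x) = 3x^2 + 2x - 12 are polynomials, hence analytic at x = 0.
p(0) = 2,  q(0) = -12.
Indicial equation: r(r-1) + p(0) r + q(0) = 0, i.e. r^2 + (p(0) - 1) r + q(0) = 0, i.e. r^2 + 1 r - 12 = 0.
Discriminant: (1)^2 - 4(-12) = 49, so r = (-1 ± 7)/2.
Solving: r_1 = 3, r_2 = -4.

indicial: r^2 + 1 r - 12 = 0; roots r_1 = 3, r_2 = -4


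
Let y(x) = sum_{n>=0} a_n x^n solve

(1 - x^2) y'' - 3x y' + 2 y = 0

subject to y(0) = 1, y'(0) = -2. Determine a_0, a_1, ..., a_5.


Ansatz: y(x) = sum_{n>=0} a_n x^n, so y'(x) = sum_{n>=1} n a_n x^(n-1) and y''(x) = sum_{n>=2} n(n-1) a_n x^(n-2).
Substitute into P(x) y'' + Q(x) y' + R(x) y = 0 with P(x) = 1 - x^2, Q(x) = -3x, R(x) = 2, and match powers of x.
Initial conditions: a_0 = 1, a_1 = -2.
Setting the coefficient of each power of x to zero and solving order by order (substituting the coefficients already found):
  x^0: 2 a_2 + 2 a_0 = 0  ->  2 a_2 = -2 a_0 = -2  ->  a_2 = -1
  x^1: 6 a_3 - a_1 = 0  ->  6 a_3 = a_1 = -2  ->  a_3 = -1/3
  x^2: 12 a_4 - 6 a_2 = 0  ->  12 a_4 = 6 a_2 = -6  ->  a_4 = -1/2
  x^3: 20 a_5 - 13 a_3 = 0  ->  20 a_5 = 13 a_3 = -13/3  ->  a_5 = -13/60
Truncated series: y(x) = 1 - 2 x - x^2 - (1/3) x^3 - (1/2) x^4 - (13/60) x^5 + O(x^6).

a_0 = 1; a_1 = -2; a_2 = -1; a_3 = -1/3; a_4 = -1/2; a_5 = -13/60


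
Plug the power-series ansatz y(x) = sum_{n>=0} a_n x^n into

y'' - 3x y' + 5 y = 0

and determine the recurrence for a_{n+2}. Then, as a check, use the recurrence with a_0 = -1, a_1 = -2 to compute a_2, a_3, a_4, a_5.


Substitute y = sum_n a_n x^n.
y''(x) has coefficient (n+2)(n+1) a_{n+2} at x^n;
-3 x y'(x) has coefficient -3 n a_n at x^n (shift);
5 y(x) has coefficient 5 a_n at x^n.
Matching x^n: (n+2)(n+1) a_{n+2} + (-3n + 5) a_n = 0.
Thus a_{n+2} = (3n - 5) / ((n+1)(n+2)) * a_n.

Check with a_0 = -1, a_1 = -2 (apply the recurrence for n = 0, 1, 2, 3): a_0 = -1, a_1 = -2, a_2 = 5/2, a_3 = 2/3, a_4 = 5/24, a_5 = 2/15.

a_(n+2) = (3n - 5) / ((n+1)(n+2)) * a_n; check: a_0 = -1, a_1 = -2, a_2 = 5/2, a_3 = 2/3, a_4 = 5/24, a_5 = 2/15


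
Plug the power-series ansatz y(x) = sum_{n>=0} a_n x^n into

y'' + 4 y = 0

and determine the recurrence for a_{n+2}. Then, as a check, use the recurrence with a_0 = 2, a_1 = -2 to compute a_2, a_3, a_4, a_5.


Substitute y = sum_n a_n x^n into y'' + (const) y = 0.
y''(x) = sum_{n>=0} (n+2)(n+1) a_{n+2} x^n.
The ODE becomes sum_n [(n+2)(n+1) a_{n+2} + 4 a_n] x^n = 0.
Setting each coefficient to zero gives the recurrence:
  (n+2)(n+1) a_{n+2} + 4 a_n = 0,
  a_{n+2} = -4 / ((n+1)(n+2)) a_n.

Check with a_0 = 2, a_1 = -2 (apply the recurrence for n = 0, 1, 2, 3): a_0 = 2, a_1 = -2, a_2 = -4, a_3 = 4/3, a_4 = 4/3, a_5 = -4/15.

a_{n+2} = -4/((n+1)(n+2)) * a_n; check: a_0 = 2, a_1 = -2, a_2 = -4, a_3 = 4/3, a_4 = 4/3, a_5 = -4/15


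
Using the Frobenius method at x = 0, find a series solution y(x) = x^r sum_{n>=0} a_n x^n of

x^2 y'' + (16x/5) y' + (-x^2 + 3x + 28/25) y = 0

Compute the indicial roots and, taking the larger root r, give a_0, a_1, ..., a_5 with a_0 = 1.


Write in Frobenius form y'' + (p(x)/x) y' + (q(x)/x^2) y = 0:
  p(x) = 16/5,  q(x) = -x^2 + 3x + 28/25.
Indicial equation: r(r-1) + (16/5) r + (28/25) = 0 -> roots r_1 = -4/5, r_2 = -7/5.
Take r = r_1 = -4/5. Let y(x) = x^r sum_{n>=0} a_n x^n with a_0 = 1.
Substitute y = x^r sum a_n x^n and match x^{r+n}. The recurrence is
  D(n) a_n + 3 a_{n-1} - 1 a_{n-2} = 0,  where D(n) = (r+n)(r+n-1) + (16/5)(r+n) + (28/25).
  a_n = [-3 a_{n-1} + 1 a_{n-2}] / D(n).
Since the indicial polynomial factors as (r - r_1)(r - r_2), D(n) = (r_1 + n - r_1)(r_1 + n - r_2) = n(n + 3/5).
Evaluating step by step (a_0 = 1):
  n = 1: D(1) = 1(1 + 3/5) = 8/5; numerator = -3(1) = -3; a_1 = (-3)/(8/5) = -15/8
  n = 2: D(2) = 2(2 + 3/5) = 26/5; numerator = -3(-15/8) + 1(1) = 53/8; a_2 = (53/8)/(26/5) = 265/208
  n = 3: D(3) = 3(3 + 3/5) = 54/5; numerator = -3(265/208) + 1(-15/8) = -1185/208; a_3 = (-1185/208)/(54/5) = -1975/3744
  n = 4: D(4) = 4(4 + 3/5) = 92/5; numerator = -3(-1975/3744) + 1(265/208) = 3565/1248; a_4 = (3565/1248)/(92/5) = 775/4992
  n = 5: D(5) = 5(5 + 3/5) = 28; numerator = -3(775/4992) + 1(-1975/3744) = -14875/14976; a_5 = (-14875/14976)/(28) = -2125/59904

r = -4/5; a_0 = 1; a_1 = -15/8; a_2 = 265/208; a_3 = -1975/3744; a_4 = 775/4992; a_5 = -2125/59904


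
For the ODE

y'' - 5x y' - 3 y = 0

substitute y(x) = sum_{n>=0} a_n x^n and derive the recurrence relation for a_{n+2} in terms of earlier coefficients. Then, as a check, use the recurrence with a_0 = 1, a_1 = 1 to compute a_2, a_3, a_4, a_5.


Substitute y = sum_n a_n x^n.
y''(x) has coefficient (n+2)(n+1) a_{n+2} at x^n;
-5 x y'(x) has coefficient -5 n a_n at x^n (shift);
-3 y(x) has coefficient -3 a_n at x^n.
Matching x^n: (n+2)(n+1) a_{n+2} + (-5n - 3) a_n = 0.
Thus a_{n+2} = (5n + 3) / ((n+1)(n+2)) * a_n.

Check with a_0 = 1, a_1 = 1 (apply the recurrence for n = 0, 1, 2, 3): a_0 = 1, a_1 = 1, a_2 = 3/2, a_3 = 4/3, a_4 = 13/8, a_5 = 6/5.

a_(n+2) = (5n + 3) / ((n+1)(n+2)) * a_n; check: a_0 = 1, a_1 = 1, a_2 = 3/2, a_3 = 4/3, a_4 = 13/8, a_5 = 6/5


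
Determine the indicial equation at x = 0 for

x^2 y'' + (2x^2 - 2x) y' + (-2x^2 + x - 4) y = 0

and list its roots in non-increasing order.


Divide by x^2 to reach normal form y'' + P_1(x) y' + P_2(x) y = 0 with P_1(x) = 2 - 2/x and P_2(x) = -2 + 1/x - 4/x^2.
x = 0 is a singular point because the y'-coefficient 2 - 2/x has a pole at x = 0 and the y-coefficient -2 + 1/x - 4/x^2 has a pole at x = 0.
It is a regular singular point because x P_1(x) = p(x) = 2x - 2 and x^2 P_2(x) = q(x) = -2x^2 + x - 4 are polynomials, hence analytic at x = 0.
p(0) = -2,  q(0) = -4.
Indicial equation: r(r-1) + p(0) r + q(0) = 0, i.e. r^2 + (p(0) - 1) r + q(0) = 0, i.e. r^2 - 3 r - 4 = 0.
Discriminant: (-3)^2 - 4(-4) = 25, so r = (3 ± 5)/2.
Solving: r_1 = 4, r_2 = -1.

indicial: r^2 - 3 r - 4 = 0; roots r_1 = 4, r_2 = -1


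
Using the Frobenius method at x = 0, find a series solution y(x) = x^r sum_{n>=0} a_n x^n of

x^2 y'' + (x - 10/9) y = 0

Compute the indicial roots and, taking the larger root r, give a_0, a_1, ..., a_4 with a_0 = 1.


Write in Frobenius form y'' + (p(x)/x) y' + (q(x)/x^2) y = 0:
  p(x) = 0,  q(x) = x - 10/9.
Indicial equation: r(r-1) + (0) r + (-10/9) = 0 -> roots r_1 = 5/3, r_2 = -2/3.
Take r = r_1 = 5/3. Let y(x) = x^r sum_{n>=0} a_n x^n with a_0 = 1.
Substitute y = x^r sum a_n x^n and match x^{r+n}. The recurrence is
  D(n) a_n + 1 a_{n-1} = 0,  where D(n) = (r+n)(r+n-1) + (0)(r+n) + (-10/9).
  a_n = -1 / D(n) * a_{n-1}.
Since the indicial polynomial factors as (r - r_1)(r - r_2), D(n) = (r_1 + n - r_1)(r_1 + n - r_2) = n(n + 7/3).
Evaluating step by step (a_0 = 1):
  n = 1: D(1) = 1(1 + 7/3) = 10/3; numerator = -1(1) = -1; a_1 = (-1)/(10/3) = -3/10
  n = 2: D(2) = 2(2 + 7/3) = 26/3; numerator = -1(-3/10) = 3/10; a_2 = (3/10)/(26/3) = 9/260
  n = 3: D(3) = 3(3 + 7/3) = 16; numerator = -1(9/260) = -9/260; a_3 = (-9/260)/(16) = -9/4160
  n = 4: D(4) = 4(4 + 7/3) = 76/3; numerator = -1(-9/4160) = 9/4160; a_4 = (9/4160)/(76/3) = 27/316160

r = 5/3; a_0 = 1; a_1 = -3/10; a_2 = 9/260; a_3 = -9/4160; a_4 = 27/316160


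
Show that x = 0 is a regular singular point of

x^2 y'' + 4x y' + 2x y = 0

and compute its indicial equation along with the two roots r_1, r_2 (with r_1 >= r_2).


Divide by x^2 to reach normal form y'' + P_1(x) y' + P_2(x) y = 0 with P_1(x) = 4/x and P_2(x) = 2/x.
x = 0 is a singular point because the y'-coefficient 4/x has a pole at x = 0 and the y-coefficient 2/x has a pole at x = 0.
It is a regular singular point because x P_1(x) = p(x) = 4 and x^2 P_2(x) = q(x) = 2x are polynomials, hence analytic at x = 0.
p(0) = 4,  q(0) = 0.
Indicial equation: r(r-1) + p(0) r + q(0) = 0, i.e. r^2 + (p(0) - 1) r + q(0) = 0, i.e. r^2 + 3 r = 0.
Discriminant: (3)^2 - 4(0) = 9, so r = (-3 ± 3)/2.
Solving: r_1 = 0, r_2 = -3.

indicial: r^2 + 3 r = 0; roots r_1 = 0, r_2 = -3


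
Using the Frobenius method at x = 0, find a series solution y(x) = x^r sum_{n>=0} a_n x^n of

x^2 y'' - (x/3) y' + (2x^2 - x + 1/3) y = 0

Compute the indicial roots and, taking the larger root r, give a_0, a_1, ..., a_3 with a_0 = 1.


Write in Frobenius form y'' + (p(x)/x) y' + (q(x)/x^2) y = 0:
  p(x) = -1/3,  q(x) = 2x^2 - x + 1/3.
Indicial equation: r(r-1) + (-1/3) r + (1/3) = 0 -> roots r_1 = 1, r_2 = 1/3.
Take r = r_1 = 1. Let y(x) = x^r sum_{n>=0} a_n x^n with a_0 = 1.
Substitute y = x^r sum a_n x^n and match x^{r+n}. The recurrence is
  D(n) a_n - 1 a_{n-1} + 2 a_{n-2} = 0,  where D(n) = (r+n)(r+n-1) + (-1/3)(r+n) + (1/3).
  a_n = [1 a_{n-1} - 2 a_{n-2}] / D(n).
Since the indicial polynomial factors as (r - r_1)(r - r_2), D(n) = (r_1 + n - r_1)(r_1 + n - r_2) = n(n + 2/3).
Evaluating step by step (a_0 = 1):
  n = 1: D(1) = 1(1 + 2/3) = 5/3; numerator = 1(1) = 1; a_1 = (1)/(5/3) = 3/5
  n = 2: D(2) = 2(2 + 2/3) = 16/3; numerator = 1(3/5) - 2(1) = -7/5; a_2 = (-7/5)/(16/3) = -21/80
  n = 3: D(3) = 3(3 + 2/3) = 11; numerator = 1(-21/80) - 2(3/5) = -117/80; a_3 = (-117/80)/(11) = -117/880

r = 1; a_0 = 1; a_1 = 3/5; a_2 = -21/80; a_3 = -117/880


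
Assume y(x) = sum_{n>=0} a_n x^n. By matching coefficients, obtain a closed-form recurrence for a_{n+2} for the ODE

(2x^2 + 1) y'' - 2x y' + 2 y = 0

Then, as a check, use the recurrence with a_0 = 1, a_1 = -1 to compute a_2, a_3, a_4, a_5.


Substitute y = sum_n a_n x^n.
(1 + 2 x^2) y'' contributes (n+2)(n+1) a_{n+2} + 2 n(n-1) a_n at x^n.
-2 x y'(x) contributes -2 n a_n at x^n.
2 y(x) contributes 2 a_n at x^n.
Matching x^n: (n+2)(n+1) a_{n+2} + (2 n(n-1) - 2 n + 2) a_n = 0.
Thus a_{n+2} = (-2 n(n-1) + 2 n - 2) / ((n+1)(n+2)) * a_n.

Check with a_0 = 1, a_1 = -1 (apply the recurrence for n = 0, 1, 2, 3): a_0 = 1, a_1 = -1, a_2 = -1, a_3 = 0, a_4 = 1/6, a_5 = 0.

a_(n+2) = (-2 n(n-1) + 2 n - 2) / ((n+1)(n+2)) * a_n; check: a_0 = 1, a_1 = -1, a_2 = -1, a_3 = 0, a_4 = 1/6, a_5 = 0


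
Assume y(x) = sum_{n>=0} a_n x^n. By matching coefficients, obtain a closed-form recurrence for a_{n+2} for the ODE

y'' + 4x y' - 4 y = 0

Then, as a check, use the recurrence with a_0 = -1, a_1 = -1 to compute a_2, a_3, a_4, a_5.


Substitute y = sum_n a_n x^n.
y''(x) has coefficient (n+2)(n+1) a_{n+2} at x^n;
4 x y'(x) has coefficient 4 n a_n at x^n (shift);
-4 y(x) has coefficient -4 a_n at x^n.
Matching x^n: (n+2)(n+1) a_{n+2} + (4n - 4) a_n = 0.
Thus a_{n+2} = (-4n + 4) / ((n+1)(n+2)) * a_n.

Check with a_0 = -1, a_1 = -1 (apply the recurrence for n = 0, 1, 2, 3): a_0 = -1, a_1 = -1, a_2 = -2, a_3 = 0, a_4 = 2/3, a_5 = 0.

a_(n+2) = (-4n + 4) / ((n+1)(n+2)) * a_n; check: a_0 = -1, a_1 = -1, a_2 = -2, a_3 = 0, a_4 = 2/3, a_5 = 0


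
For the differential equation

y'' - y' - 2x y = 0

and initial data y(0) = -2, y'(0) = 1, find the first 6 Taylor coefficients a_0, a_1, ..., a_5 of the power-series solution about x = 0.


Ansatz: y(x) = sum_{n>=0} a_n x^n, so y'(x) = sum_{n>=1} n a_n x^(n-1) and y''(x) = sum_{n>=2} n(n-1) a_n x^(n-2).
Substitute into P(x) y'' + Q(x) y' + R(x) y = 0 with P(x) = 1, Q(x) = -1, R(x) = -2x, and match powers of x.
Initial conditions: a_0 = -2, a_1 = 1.
Setting the coefficient of each power of x to zero and solving order by order (substituting the coefficients already found):
  x^0: 2 a_2 - a_1 = 0  ->  2 a_2 = a_1 = 1  ->  a_2 = 1/2
  x^1: 6 a_3 - 2 a_2 - 2 a_0 = 0  ->  6 a_3 = 2 a_2 + 2 a_0 = -3  ->  a_3 = -1/2
  x^2: 12 a_4 - 3 a_3 - 2 a_1 = 0  ->  12 a_4 = 3 a_3 + 2 a_1 = 1/2  ->  a_4 = 1/24
  x^3: 20 a_5 - 4 a_4 - 2 a_2 = 0  ->  20 a_5 = 4 a_4 + 2 a_2 = 7/6  ->  a_5 = 7/120
Truncated series: y(x) = -2 + x + (1/2) x^2 - (1/2) x^3 + (1/24) x^4 + (7/120) x^5 + O(x^6).

a_0 = -2; a_1 = 1; a_2 = 1/2; a_3 = -1/2; a_4 = 1/24; a_5 = 7/120


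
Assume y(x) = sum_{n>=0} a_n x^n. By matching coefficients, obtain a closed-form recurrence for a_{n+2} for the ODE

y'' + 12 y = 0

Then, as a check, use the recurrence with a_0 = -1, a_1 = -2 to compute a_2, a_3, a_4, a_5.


Substitute y = sum_n a_n x^n into y'' + (const) y = 0.
y''(x) = sum_{n>=0} (n+2)(n+1) a_{n+2} x^n.
The ODE becomes sum_n [(n+2)(n+1) a_{n+2} + 12 a_n] x^n = 0.
Setting each coefficient to zero gives the recurrence:
  (n+2)(n+1) a_{n+2} + 12 a_n = 0,
  a_{n+2} = -12 / ((n+1)(n+2)) a_n.

Check with a_0 = -1, a_1 = -2 (apply the recurrence for n = 0, 1, 2, 3): a_0 = -1, a_1 = -2, a_2 = 6, a_3 = 4, a_4 = -6, a_5 = -12/5.

a_{n+2} = -12/((n+1)(n+2)) * a_n; check: a_0 = -1, a_1 = -2, a_2 = 6, a_3 = 4, a_4 = -6, a_5 = -12/5


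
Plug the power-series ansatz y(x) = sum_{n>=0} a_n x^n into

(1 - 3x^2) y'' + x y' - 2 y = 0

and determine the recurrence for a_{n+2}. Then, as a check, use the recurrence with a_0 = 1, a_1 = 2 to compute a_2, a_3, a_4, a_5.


Substitute y = sum_n a_n x^n.
(1 - 3 x^2) y'' contributes (n+2)(n+1) a_{n+2} - 3 n(n-1) a_n at x^n.
x y'(x) contributes n a_n at x^n.
-2 y(x) contributes -2 a_n at x^n.
Matching x^n: (n+2)(n+1) a_{n+2} + (-3 n(n-1) + n - 2) a_n = 0.
Thus a_{n+2} = (3 n(n-1) - n + 2) / ((n+1)(n+2)) * a_n.

Check with a_0 = 1, a_1 = 2 (apply the recurrence for n = 0, 1, 2, 3): a_0 = 1, a_1 = 2, a_2 = 1, a_3 = 1/3, a_4 = 1/2, a_5 = 17/60.

a_(n+2) = (3 n(n-1) - n + 2) / ((n+1)(n+2)) * a_n; check: a_0 = 1, a_1 = 2, a_2 = 1, a_3 = 1/3, a_4 = 1/2, a_5 = 17/60


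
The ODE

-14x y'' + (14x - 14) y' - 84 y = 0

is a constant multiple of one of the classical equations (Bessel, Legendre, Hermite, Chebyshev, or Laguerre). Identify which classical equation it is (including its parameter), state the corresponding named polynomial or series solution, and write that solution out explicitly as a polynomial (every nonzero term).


All three coefficients share the factor -14; dividing through by -14 gives  x y'' + (1 - x) y' + 6 y = 0.
This matches the Laguerre equation x y'' + (1 - x) y' + n y = 0 with n = 6; the polynomial solution is L_6(x).
With y = sum_k a_k x^k, matching x^k gives (k+1)k a_{k+1} + (k+1) a_{k+1} - k a_k + n a_k = 0, i.e. (k+1)^2 a_{k+1} = (k - n) a_k = (k - 6) a_k. The right side vanishes at k = 6, so the series terminates at degree 6.
Standard normalization L_n(0) = 1 gives a_0 = 1. Work upward with a_{k+1} = (k - 6) a_k / (k+1)^2:
  a_1 = (0 - 6)(1) / 1^2 = -6/1 = -6
  a_2 = (1 - 6)(-6) / 2^2 = 30/4 = 15/2
  a_3 = (2 - 6)(15/2) / 3^2 = -30/9 = -10/3
  a_4 = (3 - 6)(-10/3) / 4^2 = 10/16 = 5/8
  a_5 = (4 - 6)(5/8) / 5^2 = (-5/4)/25 = -1/20
  a_6 = (5 - 6)(-1/20) / 6^2 = (1/20)/36 = 1/720
Hence L_6(x) = x^6/720 - x^5/20 + 5 x^4/8 - 10 x^3/3 + 15 x^2/2 - 6 x + 1.

L_6(x); series = x^6/720 - x^5/20 + 5 x^4/8 - 10 x^3/3 + 15 x^2/2 - 6 x + 1


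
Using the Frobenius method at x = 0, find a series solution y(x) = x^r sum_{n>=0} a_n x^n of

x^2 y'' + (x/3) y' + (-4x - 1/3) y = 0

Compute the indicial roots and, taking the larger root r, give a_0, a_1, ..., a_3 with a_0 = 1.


Write in Frobenius form y'' + (p(x)/x) y' + (q(x)/x^2) y = 0:
  p(x) = 1/3,  q(x) = -4x - 1/3.
Indicial equation: r(r-1) + (1/3) r + (-1/3) = 0 -> roots r_1 = 1, r_2 = -1/3.
Take r = r_1 = 1. Let y(x) = x^r sum_{n>=0} a_n x^n with a_0 = 1.
Substitute y = x^r sum a_n x^n and match x^{r+n}. The recurrence is
  D(n) a_n - 4 a_{n-1} = 0,  where D(n) = (r+n)(r+n-1) + (1/3)(r+n) + (-1/3).
  a_n = 4 / D(n) * a_{n-1}.
Since the indicial polynomial factors as (r - r_1)(r - r_2), D(n) = (r_1 + n - r_1)(r_1 + n - r_2) = n(n + 4/3).
Evaluating step by step (a_0 = 1):
  n = 1: D(1) = 1(1 + 4/3) = 7/3; numerator = 4(1) = 4; a_1 = (4)/(7/3) = 12/7
  n = 2: D(2) = 2(2 + 4/3) = 20/3; numerator = 4(12/7) = 48/7; a_2 = (48/7)/(20/3) = 36/35
  n = 3: D(3) = 3(3 + 4/3) = 13; numerator = 4(36/35) = 144/35; a_3 = (144/35)/(13) = 144/455

r = 1; a_0 = 1; a_1 = 12/7; a_2 = 36/35; a_3 = 144/455
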